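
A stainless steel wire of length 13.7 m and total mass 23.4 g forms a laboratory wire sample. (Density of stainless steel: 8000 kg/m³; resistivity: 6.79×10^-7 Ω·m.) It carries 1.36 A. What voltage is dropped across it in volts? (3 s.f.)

59.3 V

A = m/(density·L) = 0.0234/(8000×13.7) = 2.1350e-07 m²
R = ρL/A = (6.79×10^-7)(13.7)/(2.1350e-07) = 43.57 Ω
V = IR = 1.36 × 43.57 = 59.3 V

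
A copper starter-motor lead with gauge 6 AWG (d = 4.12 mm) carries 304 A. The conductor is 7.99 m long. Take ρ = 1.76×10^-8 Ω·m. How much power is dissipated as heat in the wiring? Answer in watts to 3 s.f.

A = π(4.12/2 mm)² = π(2.0600e-03 m)² = 1.333e-05 m²
R = ρL/A = (1.76×10^-8)(7.99)/(1.333e-05) = 0.01055 Ω
P = I²R = (304)² × 0.01055 = 975 W

975 W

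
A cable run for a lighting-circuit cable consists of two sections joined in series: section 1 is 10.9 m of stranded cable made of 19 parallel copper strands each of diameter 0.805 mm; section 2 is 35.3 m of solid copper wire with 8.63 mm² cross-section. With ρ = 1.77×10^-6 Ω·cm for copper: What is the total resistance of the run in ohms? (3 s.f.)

0.0924 Ω

ρ = 1.77×10^-6 Ω·cm = 1.77×10^-8 Ω·m
Section 1: A_strand = π(4.0250e-04)² = 5.090e-07 m²; R₁ = ρL/(N·A_s) = (1.77×10^-8)(10.9)/(19×5.090e-07) = 0.01995 Ω
Section 2: A = 8.63 mm² = 8.630e-06 m²
R₂ = (1.77×10^-8)(35.3)/(8.630e-06) = 0.0724 Ω
R = R₁ + R₂ = 0.0924 Ω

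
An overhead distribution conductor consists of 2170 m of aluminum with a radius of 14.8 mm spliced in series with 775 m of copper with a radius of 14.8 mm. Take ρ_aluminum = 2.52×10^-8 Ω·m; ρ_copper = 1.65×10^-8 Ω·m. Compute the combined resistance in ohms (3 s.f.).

Segment 1: A = πr² = π(1.4800e-02 m)² = 6.881e-04 m²
R₁ = ρL/A = (2.52×10^-8)(2170)/(6.881e-04) = 0.07947 Ω
R₂ = (1.65×10^-8)(775)/(6.881e-04) = 0.01858 Ω
R = R₁ + R₂ = 0.0980 Ω

0.0980 Ω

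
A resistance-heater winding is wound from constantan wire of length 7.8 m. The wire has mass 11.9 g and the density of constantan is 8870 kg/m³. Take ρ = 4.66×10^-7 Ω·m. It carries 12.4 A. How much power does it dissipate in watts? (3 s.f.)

3250 W

A = m/(density·L) = 0.0119/(8870×7.8) = 1.7200e-07 m²
R = ρL/A = (4.66×10^-7)(7.8)/(1.7200e-07) = 21.13 Ω
P = I²R = (12.4)² × 21.13 = 3250 W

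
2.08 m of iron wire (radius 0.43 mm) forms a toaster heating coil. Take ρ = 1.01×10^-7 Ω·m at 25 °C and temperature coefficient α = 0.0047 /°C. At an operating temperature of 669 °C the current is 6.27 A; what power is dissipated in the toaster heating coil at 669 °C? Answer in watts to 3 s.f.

57.3 W

A = πr² = π(4.3000e-04 m)² = 5.809e-07 m²
R₍25₎ = ρL/A = (1.01×10^-7)(2.08)/(5.809e-07) = 0.3617 Ω
R₍669₎ = R₍25₎(1 + αΔT) = 0.3617 × (1 + 0.0047×644) = 1.456 Ω
P = I²R = (6.27)² × 1.456 = 57.3 W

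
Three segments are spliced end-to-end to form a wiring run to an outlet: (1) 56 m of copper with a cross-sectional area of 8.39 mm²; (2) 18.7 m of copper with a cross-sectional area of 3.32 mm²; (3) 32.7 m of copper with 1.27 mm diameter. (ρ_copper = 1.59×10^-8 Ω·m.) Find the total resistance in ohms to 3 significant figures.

0.606 Ω

Seg 1: A = 8.39 mm² = 8.390e-06 m²
R_1 = (1.59×10^-8)(56)/(8.390e-06) = 0.1061 Ω
Seg 2: A = 3.32 mm² = 3.320e-06 m²
R_2 = (1.59×10^-8)(18.7)/(3.320e-06) = 0.08956 Ω
Seg 3: A = π(d/2)² = π(6.3500e-04 m)² = 1.267e-06 m²
R_3 = (1.59×10^-8)(32.7)/(1.267e-06) = 0.4104 Ω
R_total = R_1 + R_2 + R_3 = 0.606 Ω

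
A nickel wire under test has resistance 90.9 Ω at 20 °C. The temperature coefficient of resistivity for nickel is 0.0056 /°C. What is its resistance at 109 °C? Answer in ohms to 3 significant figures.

136 Ω

ΔT = 109 − 20 = 89 °C
R = R₀(1 + αΔT) = 90.9 × (1 + 0.0056×89) = 90.9 × 1.498 = 136 Ω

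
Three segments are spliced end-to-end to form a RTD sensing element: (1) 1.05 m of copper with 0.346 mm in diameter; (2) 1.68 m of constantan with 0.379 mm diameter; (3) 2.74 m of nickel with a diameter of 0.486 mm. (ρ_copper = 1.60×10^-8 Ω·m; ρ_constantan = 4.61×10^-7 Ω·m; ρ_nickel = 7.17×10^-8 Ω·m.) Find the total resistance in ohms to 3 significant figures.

8.10 Ω

Seg 1: A = π(d/2)² = π(1.7300e-04 m)² = 9.402e-08 m²
R_1 = (1.60×10^-8)(1.05)/(9.402e-08) = 0.1787 Ω
Seg 2: A = π(d/2)² = π(1.8950e-04 m)² = 1.128e-07 m²
R_2 = (4.61×10^-7)(1.68)/(1.128e-07) = 6.865 Ω
Seg 3: A = π(d/2)² = π(2.4300e-04 m)² = 1.855e-07 m²
R_3 = (7.17×10^-8)(2.74)/(1.855e-07) = 1.059 Ω
R_total = R_1 + R_2 + R_3 = 8.10 Ω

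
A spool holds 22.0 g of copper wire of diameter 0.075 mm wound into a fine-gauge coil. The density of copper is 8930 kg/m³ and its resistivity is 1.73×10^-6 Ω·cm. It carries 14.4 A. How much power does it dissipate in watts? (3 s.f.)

ρ = 1.73×10^-6 Ω·cm = 1.73×10^-8 Ω·m
A = π(d/2)² = π(3.7500e-05 m)² = 4.4179e-09 m²
L = m/(density·A) = 0.022/(8930×4.4179e-09) = 557.6 m
R = ρL/A = (1.73×10^-8)(557.6)/(4.4179e-09) = 2184 Ω
P = I²R = (14.4)² × 2184 = 4.53×10^5 W

4.53×10^5 W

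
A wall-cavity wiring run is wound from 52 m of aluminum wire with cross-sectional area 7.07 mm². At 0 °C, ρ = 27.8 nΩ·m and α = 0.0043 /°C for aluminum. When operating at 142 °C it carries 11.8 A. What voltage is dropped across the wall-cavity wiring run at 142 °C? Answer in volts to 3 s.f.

3.89 V

ρ = 27.8 nΩ·m = 2.78×10^-8 Ω·m
A = 7.07 mm² = 7.070e-06 m²
R₍0₎ = ρL/A = (2.78×10^-8)(52)/(7.070e-06) = 0.2045 Ω
R₍142₎ = R₍0₎(1 + αΔT) = 0.2045 × (1 + 0.0043×142) = 0.3293 Ω
V = IR = 11.8 × 0.3293 = 3.89 V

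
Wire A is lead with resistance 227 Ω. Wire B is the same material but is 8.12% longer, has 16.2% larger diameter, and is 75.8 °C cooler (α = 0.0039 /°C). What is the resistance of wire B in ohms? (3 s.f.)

R ∝ ρL/d² with ρ ∝ (1+αΔT), so R_B/R_A = (1 + 8.12/100) × (1 + 16.2/100)⁻² × (1 − 0.0039×75.8)
= 1.081 × 0.7406 × 0.7044 = 0.564
R_B = 0.564 × 227 = 128 Ω

128 Ω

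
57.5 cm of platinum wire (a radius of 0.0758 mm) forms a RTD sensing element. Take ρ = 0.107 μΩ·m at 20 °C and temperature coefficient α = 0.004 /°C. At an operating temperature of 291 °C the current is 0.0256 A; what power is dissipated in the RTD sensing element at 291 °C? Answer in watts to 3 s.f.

ρ = 0.107 μΩ·m = 1.07×10^-7 Ω·m
A = πr² = π(7.5800e-05 m)² = 1.805e-08 m²
R₍20₎ = ρL/A = (1.07×10^-7)(0.575)/(1.805e-08) = 3.409 Ω
R₍291₎ = R₍20₎(1 + αΔT) = 3.409 × (1 + 0.004×271) = 7.103 Ω
P = I²R = (0.0256)² × 7.103 = 0.00466 W

0.00466 W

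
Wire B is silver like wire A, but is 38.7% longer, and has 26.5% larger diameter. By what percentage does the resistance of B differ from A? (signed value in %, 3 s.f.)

R ∝ L/d², so R_B/R_A = (1 + 38.7/100) × (1 + 26.5/100)⁻²
= 1.387 × 0.6249 = 0.8668
(R_B − R_A)/R_A = 0.8668 − 1 = -13.3%

-13.3%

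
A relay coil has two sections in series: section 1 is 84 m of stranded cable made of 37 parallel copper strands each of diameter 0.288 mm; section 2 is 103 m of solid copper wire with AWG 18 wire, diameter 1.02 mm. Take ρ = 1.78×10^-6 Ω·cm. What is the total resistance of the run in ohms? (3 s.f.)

ρ = 1.78×10^-6 Ω·cm = 1.78×10^-8 Ω·m
Section 1: A_strand = π(1.4400e-04)² = 6.514e-08 m²; R₁ = ρL/(N·A_s) = (1.78×10^-8)(84)/(37×6.514e-08) = 0.6203 Ω
Section 2: A = π(1.02/2 mm)² = π(5.1000e-04 m)² = 8.171e-07 m²
R₂ = (1.78×10^-8)(103)/(8.171e-07) = 2.244 Ω
R = R₁ + R₂ = 2.86 Ω

2.86 Ω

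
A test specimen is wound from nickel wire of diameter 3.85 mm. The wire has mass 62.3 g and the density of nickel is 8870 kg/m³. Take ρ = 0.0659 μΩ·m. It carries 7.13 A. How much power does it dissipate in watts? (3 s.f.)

ρ = 0.0659 μΩ·m = 6.59×10^-8 Ω·m
A = π(d/2)² = π(1.9250e-03 m)² = 1.1642e-05 m²
L = m/(density·A) = 0.0623/(8870×1.1642e-05) = 0.6033 m
R = ρL/A = (6.59×10^-8)(0.6033)/(1.1642e-05) = 0.003415 Ω
P = I²R = (7.13)² × 0.003415 = 0.174 W

0.174 W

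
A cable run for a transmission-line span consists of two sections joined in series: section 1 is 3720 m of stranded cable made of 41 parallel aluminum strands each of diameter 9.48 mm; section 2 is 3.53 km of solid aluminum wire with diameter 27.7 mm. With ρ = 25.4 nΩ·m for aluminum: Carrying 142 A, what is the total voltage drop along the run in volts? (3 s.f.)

ρ = 25.4 nΩ·m = 2.54×10^-8 Ω·m
Section 1: A_strand = π(4.7400e-03)² = 7.058e-05 m²; R₁ = ρL/(N·A_s) = (2.54×10^-8)(3720)/(41×7.058e-05) = 0.03265 Ω
Section 2: A = π(d/2)² = π(1.3850e-02 m)² = 6.026e-04 m²
R₂ = (2.54×10^-8)(3530)/(6.026e-04) = 0.1488 Ω
R = R₁ + R₂ = 0.1814 Ω
V = IR = 142 × 0.1814 = 25.8 V

25.8 V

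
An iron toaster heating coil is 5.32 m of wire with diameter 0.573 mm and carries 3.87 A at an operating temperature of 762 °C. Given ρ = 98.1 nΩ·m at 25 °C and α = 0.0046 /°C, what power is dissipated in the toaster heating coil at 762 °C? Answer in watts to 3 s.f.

133 W

ρ = 98.1 nΩ·m = 9.81×10^-8 Ω·m
A = π(d/2)² = π(2.8650e-04 m)² = 2.579e-07 m²
R₍25₎ = ρL/A = (9.81×10^-8)(5.32)/(2.579e-07) = 2.024 Ω
R₍762₎ = R₍25₎(1 + αΔT) = 2.024 × (1 + 0.0046×737) = 8.885 Ω
P = I²R = (3.87)² × 8.885 = 133 W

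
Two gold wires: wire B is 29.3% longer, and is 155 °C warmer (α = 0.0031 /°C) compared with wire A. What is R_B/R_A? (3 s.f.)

R ∝ ρL/d² with ρ ∝ (1+αΔT), so R_B/R_A = (1 + 29.3/100) × (1 + 0.0031×155)
= 1.293 × 1.48 = 1.91

1.91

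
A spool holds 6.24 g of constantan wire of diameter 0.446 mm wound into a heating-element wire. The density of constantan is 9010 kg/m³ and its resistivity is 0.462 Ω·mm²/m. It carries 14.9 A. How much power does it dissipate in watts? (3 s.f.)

2910 W

ρ = 0.462 Ω·mm²/m = 4.62×10^-7 Ω·m
A = π(d/2)² = π(2.2300e-04 m)² = 1.5623e-07 m²
L = m/(density·A) = 0.00624/(9010×1.5623e-07) = 4.433 m
R = ρL/A = (4.62×10^-7)(4.433)/(1.5623e-07) = 13.11 Ω
P = I²R = (14.9)² × 13.11 = 2910 W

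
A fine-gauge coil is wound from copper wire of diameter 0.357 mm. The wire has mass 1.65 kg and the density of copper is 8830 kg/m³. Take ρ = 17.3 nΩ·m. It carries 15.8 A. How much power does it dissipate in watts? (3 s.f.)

80500 W

ρ = 17.3 nΩ·m = 1.73×10^-8 Ω·m
A = π(d/2)² = π(1.7850e-04 m)² = 1.0010e-07 m²
L = m/(density·A) = 1.65/(8830×1.0010e-07) = 1867 m
R = ρL/A = (1.73×10^-8)(1867)/(1.0010e-07) = 322.6 Ω
P = I²R = (15.8)² × 322.6 = 80500 W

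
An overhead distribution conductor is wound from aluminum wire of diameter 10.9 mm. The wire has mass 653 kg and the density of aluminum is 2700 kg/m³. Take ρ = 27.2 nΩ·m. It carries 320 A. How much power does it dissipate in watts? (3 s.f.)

77400 W

ρ = 27.2 nΩ·m = 2.72×10^-8 Ω·m
A = π(d/2)² = π(5.4500e-03 m)² = 9.3313e-05 m²
L = m/(density·A) = 653/(2700×9.3313e-05) = 2592 m
R = ρL/A = (2.72×10^-8)(2592)/(9.3313e-05) = 0.7555 Ω
P = I²R = (320)² × 0.7555 = 77400 W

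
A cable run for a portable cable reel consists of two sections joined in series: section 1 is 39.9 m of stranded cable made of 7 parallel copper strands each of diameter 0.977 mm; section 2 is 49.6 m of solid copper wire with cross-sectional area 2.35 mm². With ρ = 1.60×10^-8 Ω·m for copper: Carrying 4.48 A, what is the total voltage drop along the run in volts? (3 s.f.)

2.06 V

Section 1: A_strand = π(4.8850e-04)² = 7.497e-07 m²; R₁ = ρL/(N·A_s) = (1.60×10^-8)(39.9)/(7×7.497e-07) = 0.1217 Ω
Section 2: A = 2.35 mm² = 2.350e-06 m²
R₂ = (1.60×10^-8)(49.6)/(2.350e-06) = 0.3377 Ω
R = R₁ + R₂ = 0.4594 Ω
V = IR = 4.48 × 0.4594 = 2.06 V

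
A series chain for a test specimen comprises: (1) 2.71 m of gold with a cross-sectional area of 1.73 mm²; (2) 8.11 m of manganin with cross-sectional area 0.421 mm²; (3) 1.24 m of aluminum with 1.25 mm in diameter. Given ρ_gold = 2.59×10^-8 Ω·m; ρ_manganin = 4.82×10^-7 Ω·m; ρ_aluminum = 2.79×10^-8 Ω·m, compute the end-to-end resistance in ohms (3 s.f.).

9.35 Ω

Seg 1: A = 1.73 mm² = 1.730e-06 m²
R_1 = (2.59×10^-8)(2.71)/(1.730e-06) = 0.04057 Ω
Seg 2: A = 0.421 mm² = 4.210e-07 m²
R_2 = (4.82×10^-7)(8.11)/(4.210e-07) = 9.285 Ω
Seg 3: A = π(d/2)² = π(6.2500e-04 m)² = 1.227e-06 m²
R_3 = (2.79×10^-8)(1.24)/(1.227e-06) = 0.02819 Ω
R_total = R_1 + R_2 + R_3 = 9.35 Ω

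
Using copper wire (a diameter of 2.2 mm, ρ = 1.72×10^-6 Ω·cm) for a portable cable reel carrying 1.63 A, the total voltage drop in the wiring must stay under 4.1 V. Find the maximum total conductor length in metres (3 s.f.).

ρ = 1.72×10^-6 Ω·cm = 1.72×10^-8 Ω·m
A = π(d/2)² = π(1.1000e-03 m)² = 3.801e-06 m²
L_max = V_max·A/(1·ρI) = (4.1)(3.801e-06)/(1.72×10^-8×1.63) = 556 m

556 m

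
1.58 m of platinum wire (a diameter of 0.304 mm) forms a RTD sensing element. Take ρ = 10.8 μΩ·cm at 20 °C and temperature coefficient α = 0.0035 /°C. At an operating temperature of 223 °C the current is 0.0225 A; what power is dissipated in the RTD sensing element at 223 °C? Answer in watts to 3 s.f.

ρ = 10.8 μΩ·cm = 1.08×10^-7 Ω·m
A = π(d/2)² = π(1.5200e-04 m)² = 7.258e-08 m²
R₍20₎ = ρL/A = (1.08×10^-7)(1.58)/(7.258e-08) = 2.351 Ω
R₍223₎ = R₍20₎(1 + αΔT) = 2.351 × (1 + 0.0035×203) = 4.021 Ω
P = I²R = (0.0225)² × 4.021 = 0.00204 W

0.00204 W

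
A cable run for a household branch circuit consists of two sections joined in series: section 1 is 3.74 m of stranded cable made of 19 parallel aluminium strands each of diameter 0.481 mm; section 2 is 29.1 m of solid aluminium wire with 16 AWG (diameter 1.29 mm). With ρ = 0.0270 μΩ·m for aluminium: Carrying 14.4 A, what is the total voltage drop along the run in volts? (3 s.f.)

ρ = 0.0270 μΩ·m = 2.70×10^-8 Ω·m
Section 1: A_strand = π(2.4050e-04)² = 1.817e-07 m²; R₁ = ρL/(N·A_s) = (2.70×10^-8)(3.74)/(19×1.817e-07) = 0.02925 Ω
Section 2: A = π(1.29/2 mm)² = π(6.4500e-04 m)² = 1.307e-06 m²
R₂ = (2.70×10^-8)(29.1)/(1.307e-06) = 0.6012 Ω
R = R₁ + R₂ = 0.6304 Ω
V = IR = 14.4 × 0.6304 = 9.08 V

9.08 V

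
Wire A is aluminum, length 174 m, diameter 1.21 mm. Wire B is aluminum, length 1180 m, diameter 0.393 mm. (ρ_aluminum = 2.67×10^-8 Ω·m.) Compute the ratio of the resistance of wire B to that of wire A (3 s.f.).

64.3

R ∝ ρL/d², so R_B/R_A = (L_B/L_A) × (d_A/d_B)²
= (1180/174) × (1.21/0.393)² = 64.3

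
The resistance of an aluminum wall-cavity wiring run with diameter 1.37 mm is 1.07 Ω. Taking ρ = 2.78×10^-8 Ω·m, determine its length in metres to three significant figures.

56.7 m

A = π(d/2)² = π(6.8500e-04 m)² = 1.474e-06 m²
L = RA/ρ = (1.07)(1.474e-06)/(2.78×10^-8) = 56.7 m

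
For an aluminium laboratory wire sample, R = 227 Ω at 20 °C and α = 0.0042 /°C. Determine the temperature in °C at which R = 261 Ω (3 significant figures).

R = R₀(1 + α(T − T₀)) ⇒ T = T₀ + (R/R₀ − 1)/α
T = 20 + (261/227 − 1)/0.0042 = 20 + (0.1498)/0.0042 = 55.7 °C

55.7 °C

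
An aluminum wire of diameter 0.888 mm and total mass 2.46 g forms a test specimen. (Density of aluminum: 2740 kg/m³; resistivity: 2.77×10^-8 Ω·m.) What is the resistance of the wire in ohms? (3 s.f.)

A = π(d/2)² = π(4.4400e-04 m)² = 6.1932e-07 m²
L = m/(density·A) = 0.00246/(2740×6.1932e-07) = 1.45 m
R = ρL/A = (2.77×10^-8)(1.45)/(6.1932e-07) = 0.0648 Ω

0.0648 Ω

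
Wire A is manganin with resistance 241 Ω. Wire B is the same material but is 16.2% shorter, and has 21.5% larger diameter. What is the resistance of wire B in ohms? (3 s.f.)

R ∝ L/d², so R_B/R_A = (1 − 16.2/100) × (1 + 21.5/100)⁻²
= 0.838 × 0.6774 = 0.5677
R_B = 0.5677 × 241 = 137 Ω

137 Ω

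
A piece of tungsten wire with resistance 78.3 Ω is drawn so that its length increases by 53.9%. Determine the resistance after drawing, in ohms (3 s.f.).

185 Ω

k = 1 + 53.9/100 = 1.539; volume constant ⇒ A' = A/k, so R' = k²R.
R' = 2.369 × 78.3 = 185 Ω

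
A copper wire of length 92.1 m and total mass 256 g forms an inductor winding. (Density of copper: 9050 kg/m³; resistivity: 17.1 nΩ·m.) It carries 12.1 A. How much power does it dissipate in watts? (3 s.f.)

ρ = 17.1 nΩ·m = 1.71×10^-8 Ω·m
A = m/(density·L) = 0.256/(9050×92.1) = 3.0714e-07 m²
R = ρL/A = (1.71×10^-8)(92.1)/(3.0714e-07) = 5.128 Ω
P = I²R = (12.1)² × 5.128 = 751 W

751 W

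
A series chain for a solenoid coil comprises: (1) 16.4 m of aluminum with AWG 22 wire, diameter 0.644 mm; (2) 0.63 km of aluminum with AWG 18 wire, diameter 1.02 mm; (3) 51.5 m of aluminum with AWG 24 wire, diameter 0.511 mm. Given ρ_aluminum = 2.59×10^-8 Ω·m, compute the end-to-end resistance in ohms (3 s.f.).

27.8 Ω

Seg 1: A = π(0.644/2 mm)² = π(3.2200e-04 m)² = 3.257e-07 m²
R_1 = (2.59×10^-8)(16.4)/(3.257e-07) = 1.304 Ω
Seg 2: A = π(1.02/2 mm)² = π(5.1000e-04 m)² = 8.171e-07 m²
R_2 = (2.59×10^-8)(630)/(8.171e-07) = 19.97 Ω
Seg 3: A = π(0.511/2 mm)² = π(2.5550e-04 m)² = 2.051e-07 m²
R_3 = (2.59×10^-8)(51.5)/(2.051e-07) = 6.504 Ω
R_total = R_1 + R_2 + R_3 = 27.8 Ω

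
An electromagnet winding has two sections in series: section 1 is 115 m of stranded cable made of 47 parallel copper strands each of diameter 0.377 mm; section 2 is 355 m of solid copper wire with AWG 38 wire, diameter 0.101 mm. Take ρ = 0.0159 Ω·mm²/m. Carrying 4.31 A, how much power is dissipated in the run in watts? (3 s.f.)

ρ = 0.0159 Ω·mm²/m = 1.59×10^-8 Ω·m
Section 1: A_strand = π(1.8850e-04)² = 1.116e-07 m²; R₁ = ρL/(N·A_s) = (1.59×10^-8)(115)/(47×1.116e-07) = 0.3485 Ω
Section 2: A = π(0.101/2 mm)² = π(5.0500e-05 m)² = 8.012e-09 m²
R₂ = (1.59×10^-8)(355)/(8.012e-09) = 704.5 Ω
R = R₁ + R₂ = 704.9 Ω
P = I²R = (4.31)² × 704.9 = 13100 W

13100 W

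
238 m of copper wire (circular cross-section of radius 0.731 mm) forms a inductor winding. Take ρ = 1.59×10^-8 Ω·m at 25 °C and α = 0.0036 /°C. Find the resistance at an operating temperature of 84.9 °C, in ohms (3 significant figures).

2.74 Ω

A = πr² = π(7.3100e-04 m)² = 1.679e-06 m²
R₍25°C₎ = ρL/A = (1.59×10^-8)(238)/(1.679e-06) = 2.254 Ω
R = R₀(1 + αΔT) = 2.254(1 + 0.0036×59.9) = 2.74 Ω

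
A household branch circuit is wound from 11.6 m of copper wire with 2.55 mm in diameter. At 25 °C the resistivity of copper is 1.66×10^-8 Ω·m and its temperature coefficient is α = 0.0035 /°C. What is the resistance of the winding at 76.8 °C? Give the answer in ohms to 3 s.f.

0.0445 Ω

A = π(d/2)² = π(1.2750e-03 m)² = 5.107e-06 m²
R₍25°C₎ = ρL/A = (1.66×10^-8)(11.6)/(5.107e-06) = 0.0377 Ω
R = R₀(1 + αΔT) = 0.0377(1 + 0.0035×51.8) = 0.0445 Ω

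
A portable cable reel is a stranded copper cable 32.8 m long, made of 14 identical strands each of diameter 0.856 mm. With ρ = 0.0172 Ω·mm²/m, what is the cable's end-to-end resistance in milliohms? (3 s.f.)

ρ = 0.0172 Ω·mm²/m = 1.72×10^-8 Ω·m
A_strand = π(4.2800e-04 m)² = 5.755e-07 m²
R_strand = ρL/A = (1.72×10^-8)(32.8)/(5.755e-07) = 0.9803 Ω
R_total = R_strand/N = 0.9803/14 = 70.0 mΩ

70.0 mΩ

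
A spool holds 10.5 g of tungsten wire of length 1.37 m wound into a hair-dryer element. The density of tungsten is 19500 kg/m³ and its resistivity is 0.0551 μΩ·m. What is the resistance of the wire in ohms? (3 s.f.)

0.192 Ω

ρ = 0.0551 μΩ·m = 5.51×10^-8 Ω·m
A = m/(density·L) = 0.0105/(19500×1.37) = 3.9304e-07 m²
R = ρL/A = (5.51×10^-8)(1.37)/(3.9304e-07) = 0.192 Ω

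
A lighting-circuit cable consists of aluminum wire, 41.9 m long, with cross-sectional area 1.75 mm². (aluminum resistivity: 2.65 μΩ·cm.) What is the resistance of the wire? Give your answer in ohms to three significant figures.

ρ = 2.65 μΩ·cm = 2.65×10^-8 Ω·m
A = 1.75 mm² = 1.750e-06 m²
R = ρL/A = (2.65×10^-8)(41.9 m)/(1.750e-06 m²) = 0.634 Ω

0.634 Ω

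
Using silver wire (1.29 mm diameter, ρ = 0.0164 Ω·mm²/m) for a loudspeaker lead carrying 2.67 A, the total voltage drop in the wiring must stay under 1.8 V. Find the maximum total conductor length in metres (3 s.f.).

ρ = 0.0164 Ω·mm²/m = 1.64×10^-8 Ω·m
A = π(d/2)² = π(6.4500e-04 m)² = 1.307e-06 m²
L_max = V_max·A/(1·ρI) = (1.8)(1.307e-06)/(1.64×10^-8×2.67) = 53.7 m

53.7 m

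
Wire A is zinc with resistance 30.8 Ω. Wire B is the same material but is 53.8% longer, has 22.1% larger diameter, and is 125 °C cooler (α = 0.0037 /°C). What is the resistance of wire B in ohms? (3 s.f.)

17.1 Ω

R ∝ ρL/d² with ρ ∝ (1+αΔT), so R_B/R_A = (1 + 53.8/100) × (1 + 22.1/100)⁻² × (1 − 0.0037×125)
= 1.538 × 0.6708 × 0.5375 = 0.5545
R_B = 0.5545 × 30.8 = 17.1 Ω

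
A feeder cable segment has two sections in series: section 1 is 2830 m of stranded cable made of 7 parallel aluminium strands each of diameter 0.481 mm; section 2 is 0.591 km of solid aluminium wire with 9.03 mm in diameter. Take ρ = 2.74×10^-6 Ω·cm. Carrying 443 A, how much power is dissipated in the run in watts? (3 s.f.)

1.20×10^7 W

ρ = 2.74×10^-6 Ω·cm = 2.74×10^-8 Ω·m
Section 1: A_strand = π(2.4050e-04)² = 1.817e-07 m²; R₁ = ρL/(N·A_s) = (2.74×10^-8)(2830)/(7×1.817e-07) = 60.96 Ω
Section 2: A = π(d/2)² = π(4.5150e-03 m)² = 6.404e-05 m²
R₂ = (2.74×10^-8)(591)/(6.404e-05) = 0.2529 Ω
R = R₁ + R₂ = 61.21 Ω
P = I²R = (443)² × 61.21 = 1.20×10^7 W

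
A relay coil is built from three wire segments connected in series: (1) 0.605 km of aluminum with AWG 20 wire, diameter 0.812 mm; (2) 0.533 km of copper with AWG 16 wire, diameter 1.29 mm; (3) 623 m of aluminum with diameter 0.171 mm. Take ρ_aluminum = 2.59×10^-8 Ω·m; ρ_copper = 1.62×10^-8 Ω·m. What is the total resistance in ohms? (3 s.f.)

739 Ω

Seg 1: A = π(0.812/2 mm)² = π(4.0600e-04 m)² = 5.178e-07 m²
R_1 = (2.59×10^-8)(605)/(5.178e-07) = 30.26 Ω
Seg 2: A = π(1.29/2 mm)² = π(6.4500e-04 m)² = 1.307e-06 m²
R_2 = (1.62×10^-8)(533)/(1.307e-06) = 6.607 Ω
Seg 3: A = π(d/2)² = π(8.5500e-05 m)² = 2.297e-08 m²
R_3 = (2.59×10^-8)(623)/(2.297e-08) = 702.6 Ω
R_total = R_1 + R_2 + R_3 = 739 Ω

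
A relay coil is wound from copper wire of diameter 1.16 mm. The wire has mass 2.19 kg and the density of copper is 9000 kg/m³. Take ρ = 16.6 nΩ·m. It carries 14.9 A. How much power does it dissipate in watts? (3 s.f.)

803 W

ρ = 16.6 nΩ·m = 1.66×10^-8 Ω·m
A = π(d/2)² = π(5.8000e-04 m)² = 1.0568e-06 m²
L = m/(density·A) = 2.19/(9000×1.0568e-06) = 230.2 m
R = ρL/A = (1.66×10^-8)(230.2)/(1.0568e-06) = 3.617 Ω
P = I²R = (14.9)² × 3.617 = 803 W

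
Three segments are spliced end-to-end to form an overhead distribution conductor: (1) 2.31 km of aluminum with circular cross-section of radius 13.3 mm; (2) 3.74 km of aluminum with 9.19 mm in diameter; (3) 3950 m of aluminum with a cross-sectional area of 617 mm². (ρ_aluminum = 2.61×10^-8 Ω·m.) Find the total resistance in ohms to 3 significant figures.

1.75 Ω

Seg 1: A = πr² = π(1.3300e-02 m)² = 5.557e-04 m²
R_1 = (2.61×10^-8)(2310)/(5.557e-04) = 0.1085 Ω
Seg 2: A = π(d/2)² = π(4.5950e-03 m)² = 6.633e-05 m²
R_2 = (2.61×10^-8)(3740)/(6.633e-05) = 1.472 Ω
Seg 3: A = 617 mm² = 6.170e-04 m²
R_3 = (2.61×10^-8)(3950)/(6.170e-04) = 0.1671 Ω
R_total = R_1 + R_2 + R_3 = 1.75 Ω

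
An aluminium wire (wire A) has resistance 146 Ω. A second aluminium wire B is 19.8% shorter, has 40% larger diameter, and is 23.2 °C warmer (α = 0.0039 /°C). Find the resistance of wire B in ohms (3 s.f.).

R ∝ ρL/d² with ρ ∝ (1+αΔT), so R_B/R_A = (1 − 19.8/100) × (1 + 40/100)⁻² × (1 + 0.0039×23.2)
= 0.802 × 0.5102 × 1.091 = 0.4462
R_B = 0.4462 × 146 = 65.1 Ω

65.1 Ω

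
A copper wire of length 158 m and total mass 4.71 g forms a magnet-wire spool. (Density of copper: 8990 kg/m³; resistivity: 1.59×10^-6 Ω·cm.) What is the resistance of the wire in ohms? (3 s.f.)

758 Ω

ρ = 1.59×10^-6 Ω·cm = 1.59×10^-8 Ω·m
A = m/(density·L) = 0.00471/(8990×158) = 3.3159e-09 m²
R = ρL/A = (1.59×10^-8)(158)/(3.3159e-09) = 758 Ω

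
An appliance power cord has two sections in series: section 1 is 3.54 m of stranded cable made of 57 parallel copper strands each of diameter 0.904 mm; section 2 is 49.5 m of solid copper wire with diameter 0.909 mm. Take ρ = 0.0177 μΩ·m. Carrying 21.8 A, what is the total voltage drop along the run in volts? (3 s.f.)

ρ = 0.0177 μΩ·m = 1.77×10^-8 Ω·m
Section 1: A_strand = π(4.5200e-04)² = 6.418e-07 m²; R₁ = ρL/(N·A_s) = (1.77×10^-8)(3.54)/(57×6.418e-07) = 0.001713 Ω
Section 2: A = π(d/2)² = π(4.5450e-04 m)² = 6.490e-07 m²
R₂ = (1.77×10^-8)(49.5)/(6.490e-07) = 1.35 Ω
R = R₁ + R₂ = 1.352 Ω
V = IR = 21.8 × 1.352 = 29.5 V

29.5 V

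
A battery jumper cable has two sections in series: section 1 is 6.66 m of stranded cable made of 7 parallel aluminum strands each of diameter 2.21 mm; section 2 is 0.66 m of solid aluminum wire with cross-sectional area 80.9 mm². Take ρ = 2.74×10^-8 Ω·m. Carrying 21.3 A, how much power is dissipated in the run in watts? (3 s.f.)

3.18 W

Section 1: A_strand = π(1.1050e-03)² = 3.836e-06 m²; R₁ = ρL/(N·A_s) = (2.74×10^-8)(6.66)/(7×3.836e-06) = 0.006796 Ω
Section 2: A = 80.9 mm² = 8.090e-05 m²
R₂ = (2.74×10^-8)(0.66)/(8.090e-05) = 2.235×10^-4 Ω
R = R₁ + R₂ = 0.00702 Ω
P = I²R = (21.3)² × 0.00702 = 3.18 W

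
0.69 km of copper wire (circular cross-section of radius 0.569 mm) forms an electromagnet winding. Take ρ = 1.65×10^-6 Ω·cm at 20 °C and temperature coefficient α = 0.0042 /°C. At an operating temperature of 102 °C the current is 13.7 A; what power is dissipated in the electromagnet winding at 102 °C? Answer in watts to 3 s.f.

2820 W

ρ = 1.65×10^-6 Ω·cm = 1.65×10^-8 Ω·m
A = πr² = π(5.6900e-04 m)² = 1.017e-06 m²
R₍20₎ = ρL/A = (1.65×10^-8)(690)/(1.017e-06) = 11.19 Ω
R₍102₎ = R₍20₎(1 + αΔT) = 11.19 × (1 + 0.0042×82) = 15.05 Ω
P = I²R = (13.7)² × 15.05 = 2820 W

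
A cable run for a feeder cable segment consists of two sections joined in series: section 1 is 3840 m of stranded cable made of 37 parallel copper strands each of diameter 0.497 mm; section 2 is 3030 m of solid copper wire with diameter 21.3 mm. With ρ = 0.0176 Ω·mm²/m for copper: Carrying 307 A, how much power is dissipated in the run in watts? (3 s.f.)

9.01×10^5 W

ρ = 0.0176 Ω·mm²/m = 1.76×10^-8 Ω·m
Section 1: A_strand = π(2.4850e-04)² = 1.940e-07 m²; R₁ = ρL/(N·A_s) = (1.76×10^-8)(3840)/(37×1.940e-07) = 9.415 Ω
Section 2: A = π(d/2)² = π(1.0650e-02 m)² = 3.563e-04 m²
R₂ = (1.76×10^-8)(3030)/(3.563e-04) = 0.1497 Ω
R = R₁ + R₂ = 9.565 Ω
P = I²R = (307)² × 9.565 = 9.01×10^5 W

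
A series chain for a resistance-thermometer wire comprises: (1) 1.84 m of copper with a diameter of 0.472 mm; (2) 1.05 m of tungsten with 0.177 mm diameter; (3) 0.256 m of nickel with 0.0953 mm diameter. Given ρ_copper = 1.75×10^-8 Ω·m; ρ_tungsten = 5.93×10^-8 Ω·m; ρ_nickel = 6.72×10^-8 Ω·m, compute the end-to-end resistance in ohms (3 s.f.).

5.13 Ω

Seg 1: A = π(d/2)² = π(2.3600e-04 m)² = 1.750e-07 m²
R_1 = (1.75×10^-8)(1.84)/(1.750e-07) = 0.184 Ω
Seg 2: A = π(d/2)² = π(8.8500e-05 m)² = 2.461e-08 m²
R_2 = (5.93×10^-8)(1.05)/(2.461e-08) = 2.531 Ω
Seg 3: A = π(d/2)² = π(4.7650e-05 m)² = 7.133e-09 m²
R_3 = (6.72×10^-8)(0.256)/(7.133e-09) = 2.412 Ω
R_total = R_1 + R_2 + R_3 = 5.13 Ω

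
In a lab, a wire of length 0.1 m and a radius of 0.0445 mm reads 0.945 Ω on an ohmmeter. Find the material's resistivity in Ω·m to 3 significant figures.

A = πr² = π(4.4500e-05 m)² = 6.221e-09 m²
ρ = RA/L = (0.945)(6.221e-09)/(0.1) = 5.88×10^-8 Ω·m

5.88×10^-8 Ω·m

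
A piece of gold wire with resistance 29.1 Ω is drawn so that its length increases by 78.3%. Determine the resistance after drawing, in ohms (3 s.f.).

k = 1 + 78.3/100 = 1.783; volume constant ⇒ A' = A/k, so R' = k²R.
R' = 3.179 × 29.1 = 92.5 Ω

92.5 Ω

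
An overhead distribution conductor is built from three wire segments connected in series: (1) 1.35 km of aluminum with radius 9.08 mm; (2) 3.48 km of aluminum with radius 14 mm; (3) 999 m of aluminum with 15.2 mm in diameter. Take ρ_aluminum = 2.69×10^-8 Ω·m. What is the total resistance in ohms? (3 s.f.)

0.440 Ω

Seg 1: A = πr² = π(9.0800e-03 m)² = 2.590e-04 m²
R_1 = (2.69×10^-8)(1350)/(2.590e-04) = 0.1402 Ω
Seg 2: A = πr² = π(1.4000e-02 m)² = 6.158e-04 m²
R_2 = (2.69×10^-8)(3480)/(6.158e-04) = 0.152 Ω
Seg 3: A = π(d/2)² = π(7.6000e-03 m)² = 1.815e-04 m²
R_3 = (2.69×10^-8)(999)/(1.815e-04) = 0.1481 Ω
R_total = R_1 + R_2 + R_3 = 0.440 Ω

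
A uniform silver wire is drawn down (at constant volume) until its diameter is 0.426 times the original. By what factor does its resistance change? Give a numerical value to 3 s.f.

30.4

Volume constant ⇒ L' = L/r² with r = 0.426. R' = ρL'/A' = ρ(L/r²)/(πr²d₀²/4) = R/r⁴.
Factor = 30.4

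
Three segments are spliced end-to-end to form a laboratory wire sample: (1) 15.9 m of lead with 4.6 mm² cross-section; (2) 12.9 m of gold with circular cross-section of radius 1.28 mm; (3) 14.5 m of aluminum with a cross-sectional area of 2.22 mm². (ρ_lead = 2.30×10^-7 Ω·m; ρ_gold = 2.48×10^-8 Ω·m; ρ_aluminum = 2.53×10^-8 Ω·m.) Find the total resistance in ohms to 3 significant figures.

Seg 1: A = 4.6 mm² = 4.600e-06 m²
R_1 = (2.30×10^-7)(15.9)/(4.600e-06) = 0.795 Ω
Seg 2: A = πr² = π(1.2800e-03 m)² = 5.147e-06 m²
R_2 = (2.48×10^-8)(12.9)/(5.147e-06) = 0.06215 Ω
Seg 3: A = 2.22 mm² = 2.220e-06 m²
R_3 = (2.53×10^-8)(14.5)/(2.220e-06) = 0.1652 Ω
R_total = R_1 + R_2 + R_3 = 1.02 Ω

1.02 Ω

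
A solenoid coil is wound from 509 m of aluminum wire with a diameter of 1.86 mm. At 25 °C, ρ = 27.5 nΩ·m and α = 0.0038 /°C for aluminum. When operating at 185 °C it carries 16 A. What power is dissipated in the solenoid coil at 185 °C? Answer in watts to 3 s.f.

ρ = 27.5 nΩ·m = 2.75×10^-8 Ω·m
A = π(d/2)² = π(9.3000e-04 m)² = 2.717e-06 m²
R₍25₎ = ρL/A = (2.75×10^-8)(509)/(2.717e-06) = 5.152 Ω
R₍185₎ = R₍25₎(1 + αΔT) = 5.152 × (1 + 0.0038×160) = 8.284 Ω
P = I²R = (16)² × 8.284 = 2120 W

2120 W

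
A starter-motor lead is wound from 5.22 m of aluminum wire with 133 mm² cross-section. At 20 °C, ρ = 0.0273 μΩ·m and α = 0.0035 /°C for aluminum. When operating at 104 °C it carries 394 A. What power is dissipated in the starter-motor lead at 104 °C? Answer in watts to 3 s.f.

ρ = 0.0273 μΩ·m = 2.73×10^-8 Ω·m
A = 133 mm² = 1.330e-04 m²
R₍20₎ = ρL/A = (2.73×10^-8)(5.22)/(1.330e-04) = 0.001071 Ω
R₍104₎ = R₍20₎(1 + αΔT) = 0.001071 × (1 + 0.0035×84) = 0.001386 Ω
P = I²R = (394)² × 0.001386 = 215 W

215 W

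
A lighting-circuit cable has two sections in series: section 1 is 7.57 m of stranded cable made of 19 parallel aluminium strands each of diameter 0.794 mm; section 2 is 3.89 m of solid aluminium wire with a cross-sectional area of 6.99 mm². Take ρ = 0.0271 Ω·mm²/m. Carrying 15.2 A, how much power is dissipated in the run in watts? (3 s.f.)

ρ = 0.0271 Ω·mm²/m = 2.71×10^-8 Ω·m
Section 1: A_strand = π(3.9700e-04)² = 4.951e-07 m²; R₁ = ρL/(N·A_s) = (2.71×10^-8)(7.57)/(19×4.951e-07) = 0.02181 Ω
Section 2: A = 6.99 mm² = 6.990e-06 m²
R₂ = (2.71×10^-8)(3.89)/(6.990e-06) = 0.01508 Ω
R = R₁ + R₂ = 0.03689 Ω
P = I²R = (15.2)² × 0.03689 = 8.52 W

8.52 W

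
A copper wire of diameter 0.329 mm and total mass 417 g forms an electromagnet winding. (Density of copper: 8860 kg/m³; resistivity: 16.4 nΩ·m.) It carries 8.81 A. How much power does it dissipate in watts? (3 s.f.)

ρ = 16.4 nΩ·m = 1.64×10^-8 Ω·m
A = π(d/2)² = π(1.6450e-04 m)² = 8.5012e-08 m²
L = m/(density·A) = 0.417/(8860×8.5012e-08) = 553.6 m
R = ρL/A = (1.64×10^-8)(553.6)/(8.5012e-08) = 106.8 Ω
P = I²R = (8.81)² × 106.8 = 8290 W

8290 W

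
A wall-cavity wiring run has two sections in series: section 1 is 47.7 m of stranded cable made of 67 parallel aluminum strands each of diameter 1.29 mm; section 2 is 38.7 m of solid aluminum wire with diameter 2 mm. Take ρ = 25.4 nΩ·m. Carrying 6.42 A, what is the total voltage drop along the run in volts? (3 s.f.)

ρ = 25.4 nΩ·m = 2.54×10^-8 Ω·m
Section 1: A_strand = π(6.4500e-04)² = 1.307e-06 m²; R₁ = ρL/(N·A_s) = (2.54×10^-8)(47.7)/(67×1.307e-06) = 0.01384 Ω
Section 2: A = π(d/2)² = π(1.0000e-03 m)² = 3.142e-06 m²
R₂ = (2.54×10^-8)(38.7)/(3.142e-06) = 0.3129 Ω
R = R₁ + R₂ = 0.3267 Ω
V = IR = 6.42 × 0.3267 = 2.10 V

2.10 V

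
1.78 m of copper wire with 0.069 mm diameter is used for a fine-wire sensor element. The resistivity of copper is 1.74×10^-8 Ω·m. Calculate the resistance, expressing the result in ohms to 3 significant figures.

8.28 Ω

A = π(d/2)² = π(3.4500e-05 m)² = 3.739e-09 m²
R = ρL/A = (1.74×10^-8)(1.78 m)/(3.739e-09 m²) = 8.28 Ω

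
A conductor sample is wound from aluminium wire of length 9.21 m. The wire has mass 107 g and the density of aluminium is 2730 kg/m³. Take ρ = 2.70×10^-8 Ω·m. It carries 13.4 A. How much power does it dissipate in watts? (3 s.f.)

A = m/(density·L) = 0.107/(2730×9.21) = 4.2556e-06 m²
R = ρL/A = (2.70×10^-8)(9.21)/(4.2556e-06) = 0.05843 Ω
P = I²R = (13.4)² × 0.05843 = 10.5 W

10.5 W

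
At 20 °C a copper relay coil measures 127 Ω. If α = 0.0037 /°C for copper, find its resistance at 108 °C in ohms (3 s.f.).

168 Ω

ΔT = 108 − 20 = 88 °C
R = R₀(1 + αΔT) = 127 × (1 + 0.0037×88) = 127 × 1.326 = 168 Ω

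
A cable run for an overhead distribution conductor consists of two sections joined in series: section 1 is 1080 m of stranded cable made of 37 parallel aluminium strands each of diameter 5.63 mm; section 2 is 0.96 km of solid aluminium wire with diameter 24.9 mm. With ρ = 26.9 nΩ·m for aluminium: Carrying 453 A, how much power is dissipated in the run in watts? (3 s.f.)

ρ = 26.9 nΩ·m = 2.69×10^-8 Ω·m
Section 1: A_strand = π(2.8150e-03)² = 2.489e-05 m²; R₁ = ρL/(N·A_s) = (2.69×10^-8)(1080)/(37×2.489e-05) = 0.03154 Ω
Section 2: A = π(d/2)² = π(1.2450e-02 m)² = 4.870e-04 m²
R₂ = (2.69×10^-8)(960)/(4.870e-04) = 0.05303 Ω
R = R₁ + R₂ = 0.08457 Ω
P = I²R = (453)² × 0.08457 = 17400 W

17400 W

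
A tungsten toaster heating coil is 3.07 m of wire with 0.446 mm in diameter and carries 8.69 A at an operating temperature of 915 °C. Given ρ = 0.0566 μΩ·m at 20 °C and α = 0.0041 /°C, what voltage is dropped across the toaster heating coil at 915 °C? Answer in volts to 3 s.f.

ρ = 0.0566 μΩ·m = 5.66×10^-8 Ω·m
A = π(d/2)² = π(2.2300e-04 m)² = 1.562e-07 m²
R₍20₎ = ρL/A = (5.66×10^-8)(3.07)/(1.562e-07) = 1.112 Ω
R₍915₎ = R₍20₎(1 + αΔT) = 1.112 × (1 + 0.0041×895) = 5.194 Ω
V = IR = 8.69 × 5.194 = 45.1 V

45.1 V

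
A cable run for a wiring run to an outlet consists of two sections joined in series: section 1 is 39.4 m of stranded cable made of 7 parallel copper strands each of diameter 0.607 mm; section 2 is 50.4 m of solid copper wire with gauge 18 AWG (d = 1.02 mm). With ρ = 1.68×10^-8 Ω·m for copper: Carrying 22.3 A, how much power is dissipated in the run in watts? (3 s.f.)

678 W

Section 1: A_strand = π(3.0350e-04)² = 2.894e-07 m²; R₁ = ρL/(N·A_s) = (1.68×10^-8)(39.4)/(7×2.894e-07) = 0.3268 Ω
Section 2: A = π(1.02/2 mm)² = π(5.1000e-04 m)² = 8.171e-07 m²
R₂ = (1.68×10^-8)(50.4)/(8.171e-07) = 1.036 Ω
R = R₁ + R₂ = 1.363 Ω
P = I²R = (22.3)² × 1.363 = 678 W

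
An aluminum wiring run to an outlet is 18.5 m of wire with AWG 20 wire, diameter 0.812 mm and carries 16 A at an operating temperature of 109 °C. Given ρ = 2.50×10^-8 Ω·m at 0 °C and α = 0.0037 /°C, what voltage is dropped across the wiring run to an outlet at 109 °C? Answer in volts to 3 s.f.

20.1 V

A = π(0.812/2 mm)² = π(4.0600e-04 m)² = 5.178e-07 m²
R₍0₎ = ρL/A = (2.50×10^-8)(18.5)/(5.178e-07) = 0.8931 Ω
R₍109₎ = R₍0₎(1 + αΔT) = 0.8931 × (1 + 0.0037×109) = 1.253 Ω
V = IR = 16 × 1.253 = 20.1 V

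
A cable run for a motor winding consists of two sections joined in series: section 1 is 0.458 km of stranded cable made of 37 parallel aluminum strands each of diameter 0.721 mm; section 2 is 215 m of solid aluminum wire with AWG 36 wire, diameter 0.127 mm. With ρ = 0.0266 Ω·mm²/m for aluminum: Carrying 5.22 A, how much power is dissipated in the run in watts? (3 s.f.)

ρ = 0.0266 Ω·mm²/m = 2.66×10^-8 Ω·m
Section 1: A_strand = π(3.6050e-04)² = 4.083e-07 m²; R₁ = ρL/(N·A_s) = (2.66×10^-8)(458)/(37×4.083e-07) = 0.8065 Ω
Section 2: A = π(0.127/2 mm)² = π(6.3500e-05 m)² = 1.267e-08 m²
R₂ = (2.66×10^-8)(215)/(1.267e-08) = 451.5 Ω
R = R₁ + R₂ = 452.3 Ω
P = I²R = (5.22)² × 452.3 = 12300 W

12300 W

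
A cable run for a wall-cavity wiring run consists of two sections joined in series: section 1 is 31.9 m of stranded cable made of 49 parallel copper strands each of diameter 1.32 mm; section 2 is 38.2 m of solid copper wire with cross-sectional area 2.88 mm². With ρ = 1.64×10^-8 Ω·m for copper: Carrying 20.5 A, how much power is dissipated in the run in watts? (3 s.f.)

94.7 W

Section 1: A_strand = π(6.6000e-04)² = 1.368e-06 m²; R₁ = ρL/(N·A_s) = (1.64×10^-8)(31.9)/(49×1.368e-06) = 0.007802 Ω
Section 2: A = 2.88 mm² = 2.880e-06 m²
R₂ = (1.64×10^-8)(38.2)/(2.880e-06) = 0.2175 Ω
R = R₁ + R₂ = 0.2253 Ω
P = I²R = (20.5)² × 0.2253 = 94.7 W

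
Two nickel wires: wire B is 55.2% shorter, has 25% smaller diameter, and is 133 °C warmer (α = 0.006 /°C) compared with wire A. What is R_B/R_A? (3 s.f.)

R ∝ ρL/d² with ρ ∝ (1+αΔT), so R_B/R_A = (1 − 55.2/100) × (1 − 25/100)⁻² × (1 + 0.006×133)
= 0.448 × 1.778 × 1.798 = 1.43

1.43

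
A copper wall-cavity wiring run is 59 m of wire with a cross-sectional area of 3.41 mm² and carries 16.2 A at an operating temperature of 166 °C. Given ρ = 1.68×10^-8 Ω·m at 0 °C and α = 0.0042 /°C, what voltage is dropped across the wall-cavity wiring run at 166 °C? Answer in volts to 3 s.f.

7.99 V

A = 3.41 mm² = 3.410e-06 m²
R₍0₎ = ρL/A = (1.68×10^-8)(59)/(3.410e-06) = 0.2907 Ω
R₍166₎ = R₍0₎(1 + αΔT) = 0.2907 × (1 + 0.0042×166) = 0.4933 Ω
V = IR = 16.2 × 0.4933 = 7.99 V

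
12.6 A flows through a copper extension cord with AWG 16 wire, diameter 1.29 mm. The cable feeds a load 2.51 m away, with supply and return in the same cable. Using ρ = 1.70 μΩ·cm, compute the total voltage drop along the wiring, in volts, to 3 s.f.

0.823 V

ρ = 1.70 μΩ·cm = 1.70×10^-8 Ω·m
A = π(1.29/2 mm)² = π(6.4500e-04 m)² = 1.307e-06 m²
Total conductor length (both ways) L = 2 × 2.51 = 5.02 m
R = ρL/A = (1.70×10^-8)(5.02)/(1.307e-06) = 0.0653 Ω
V = IR = 12.6 × 0.0653 = 0.823 V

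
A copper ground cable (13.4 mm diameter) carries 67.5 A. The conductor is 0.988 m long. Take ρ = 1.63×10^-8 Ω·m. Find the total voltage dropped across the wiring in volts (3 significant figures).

A = π(d/2)² = π(6.7000e-03 m)² = 1.410e-04 m²
R = ρL/A = (1.63×10^-8)(0.988)/(1.410e-04) = 1.142×10^-4 Ω
V = IR = 67.5 × 1.142×10^-4 = 0.00771 V

0.00771 V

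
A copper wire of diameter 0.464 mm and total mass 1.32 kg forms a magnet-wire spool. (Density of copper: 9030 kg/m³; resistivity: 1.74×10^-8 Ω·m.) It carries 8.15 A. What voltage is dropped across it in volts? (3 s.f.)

725 V

A = π(d/2)² = π(2.3200e-04 m)² = 1.6909e-07 m²
L = m/(density·A) = 1.32/(9030×1.6909e-07) = 864.5 m
R = ρL/A = (1.74×10^-8)(864.5)/(1.6909e-07) = 88.96 Ω
V = IR = 8.15 × 88.96 = 725 V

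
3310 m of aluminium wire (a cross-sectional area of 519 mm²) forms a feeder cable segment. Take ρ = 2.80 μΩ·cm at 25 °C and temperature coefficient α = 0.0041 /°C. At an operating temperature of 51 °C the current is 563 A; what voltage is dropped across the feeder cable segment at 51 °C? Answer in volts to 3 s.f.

ρ = 2.80 μΩ·cm = 2.80×10^-8 Ω·m
A = 519 mm² = 5.190e-04 m²
R₍25₎ = ρL/A = (2.80×10^-8)(3310)/(5.190e-04) = 0.1786 Ω
R₍51₎ = R₍25₎(1 + αΔT) = 0.1786 × (1 + 0.0041×26) = 0.1976 Ω
V = IR = 563 × 0.1976 = 111 V

111 V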